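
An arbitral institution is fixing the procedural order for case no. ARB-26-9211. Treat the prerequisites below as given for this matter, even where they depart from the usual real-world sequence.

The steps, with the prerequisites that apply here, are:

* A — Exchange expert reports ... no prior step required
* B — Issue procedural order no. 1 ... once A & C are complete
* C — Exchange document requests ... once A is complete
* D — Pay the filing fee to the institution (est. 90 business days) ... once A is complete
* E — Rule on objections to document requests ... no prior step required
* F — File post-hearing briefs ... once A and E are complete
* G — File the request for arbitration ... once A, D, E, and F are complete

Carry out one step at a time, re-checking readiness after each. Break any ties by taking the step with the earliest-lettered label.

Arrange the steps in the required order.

A and E have no prerequisites; A has the earlier label, so A is first.
Ready: C, D and E. C has the earlier label → C.
B now also ready, so the ready set is {B, D, E}; B has the earlier label → B.
Ready: D and E. D has the earlier label → D.
That leaves E as the only ready step → E.
F is the only step now ready → F.
G needed A, D, E and F, now all done → G.

A → C → B → D → E → F → G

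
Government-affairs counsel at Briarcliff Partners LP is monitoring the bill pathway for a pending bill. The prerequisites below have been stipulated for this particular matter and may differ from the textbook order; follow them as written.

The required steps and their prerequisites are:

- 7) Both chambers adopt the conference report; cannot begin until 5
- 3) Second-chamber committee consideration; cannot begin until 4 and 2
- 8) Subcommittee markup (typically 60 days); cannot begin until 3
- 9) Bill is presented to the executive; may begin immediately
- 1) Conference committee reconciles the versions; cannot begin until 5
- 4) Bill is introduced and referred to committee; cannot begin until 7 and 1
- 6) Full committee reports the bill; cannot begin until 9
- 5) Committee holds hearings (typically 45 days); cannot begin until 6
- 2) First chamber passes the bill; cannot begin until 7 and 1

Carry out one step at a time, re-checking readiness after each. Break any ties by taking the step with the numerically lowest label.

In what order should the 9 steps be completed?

9, 6, 5, 1, 7, 2, 4, 3, 8

9 has no prerequisites → 9 first.
6 needed 9, now all done → 6.
That leaves 5 as the only ready step → 5.
Ready: 1 and 7. 1 has the earlier label → 1.
Next only 7 has its prerequisites met → 7.
Ready: 2 and 4. 2 has the earlier label → 2.
4 needed 1 and 7, now all done → 4.
3 is the only step now ready → 3.
8 needed 3, now all done → 8.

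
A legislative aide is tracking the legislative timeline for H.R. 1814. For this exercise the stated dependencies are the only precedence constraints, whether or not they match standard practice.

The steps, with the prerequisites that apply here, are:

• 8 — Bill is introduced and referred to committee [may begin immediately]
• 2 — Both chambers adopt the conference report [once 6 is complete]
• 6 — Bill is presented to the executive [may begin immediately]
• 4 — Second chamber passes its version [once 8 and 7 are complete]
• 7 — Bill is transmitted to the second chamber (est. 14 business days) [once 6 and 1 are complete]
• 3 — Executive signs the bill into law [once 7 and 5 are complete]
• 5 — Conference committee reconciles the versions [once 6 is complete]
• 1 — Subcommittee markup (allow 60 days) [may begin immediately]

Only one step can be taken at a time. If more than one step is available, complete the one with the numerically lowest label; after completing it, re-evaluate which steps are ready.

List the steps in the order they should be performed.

Nothing is required for 1, 6 and 8. 1 has the earlier label → 1 first.
Ready: 6 and 8. 6 has the earlier label → 6.
2, 5 and 7 now also ready, so the ready set is {2, 5, 7, 8}; 2 has the earlier label → 2.
Now 5, 7 and 8 have their prerequisites met. 5 has the earlier label, so 5 next.
7 and 8 are both available; 7 has the earlier label → 7.
3 now also ready, so the ready set is {3, 8}; 3 has the earlier label → 3.
8 is the only step now ready → 8.
4 needed 7 and 8, now all done → 4.

1 → 6 → 2 → 5 → 7 → 3 → 8 → 4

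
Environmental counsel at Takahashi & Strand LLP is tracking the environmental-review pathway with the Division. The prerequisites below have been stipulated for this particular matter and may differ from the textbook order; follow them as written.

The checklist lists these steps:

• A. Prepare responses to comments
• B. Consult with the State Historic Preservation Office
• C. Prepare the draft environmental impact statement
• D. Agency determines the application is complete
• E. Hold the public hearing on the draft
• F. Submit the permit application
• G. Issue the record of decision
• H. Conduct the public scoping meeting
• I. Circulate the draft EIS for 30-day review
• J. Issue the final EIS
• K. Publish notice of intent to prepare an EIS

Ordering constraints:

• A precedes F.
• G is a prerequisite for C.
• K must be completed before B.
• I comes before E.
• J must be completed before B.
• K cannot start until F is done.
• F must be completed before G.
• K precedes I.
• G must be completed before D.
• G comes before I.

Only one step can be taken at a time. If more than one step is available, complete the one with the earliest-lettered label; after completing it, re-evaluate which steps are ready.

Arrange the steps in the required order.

Nothing is required for A, H and J. A has the earlier label → A first.
F now also ready, so the ready set is {F, H, J}; F has the earlier label → F.
G, H, J and K are all available; G has the earlier label → G.
C, D, H, J and K are all available; C has the earlier label → C.
D, H, J and K are all available; D has the earlier label → D.
H, J and K are all available; H has the earlier label → H.
Ready: J and K. J has the earlier label → J.
Next only K has its prerequisites met → K.
Ready: B and I. B has the earlier label → B.
I needed G and K, now all done → I.
E needed I, now all done → E.

A, F, G, C, D, H, J, K, B, I, E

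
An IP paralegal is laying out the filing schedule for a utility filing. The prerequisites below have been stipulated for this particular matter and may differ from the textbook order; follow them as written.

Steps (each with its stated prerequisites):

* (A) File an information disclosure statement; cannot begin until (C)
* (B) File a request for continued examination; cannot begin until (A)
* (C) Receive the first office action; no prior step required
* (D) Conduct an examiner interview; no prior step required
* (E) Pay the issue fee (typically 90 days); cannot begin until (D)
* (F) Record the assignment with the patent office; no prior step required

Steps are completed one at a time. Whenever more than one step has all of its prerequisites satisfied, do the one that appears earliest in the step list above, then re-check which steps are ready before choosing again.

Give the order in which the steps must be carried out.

(C), (D) and (F) have no prerequisites; (C) is listed earlier, so (C) is first.
(A), (D) and (F) are all available; (A) is listed earlier → (A).
(B) now also ready, so the ready set is {(B), (D), (F)}; (B) is listed earlier → (B).
Ready: (D) and (F). (D) is listed earlier → (D).
(E) now also ready, so the ready set is {(E), (F)}; (E) is listed earlier → (E).
(F) is the only step now ready → (F).

(C), (A), (B), (D), (E), (F)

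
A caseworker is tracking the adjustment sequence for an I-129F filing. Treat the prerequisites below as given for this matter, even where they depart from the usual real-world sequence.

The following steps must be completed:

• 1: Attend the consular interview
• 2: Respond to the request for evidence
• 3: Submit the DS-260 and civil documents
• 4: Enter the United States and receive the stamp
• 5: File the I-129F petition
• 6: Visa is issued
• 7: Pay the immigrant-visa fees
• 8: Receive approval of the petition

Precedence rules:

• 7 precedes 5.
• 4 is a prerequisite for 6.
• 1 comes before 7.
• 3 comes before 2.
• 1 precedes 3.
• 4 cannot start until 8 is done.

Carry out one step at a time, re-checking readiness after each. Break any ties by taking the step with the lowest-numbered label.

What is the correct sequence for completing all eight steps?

1 3 2 7 5 8 4 6

Nothing is required for 1 and 8. 1 has the earlier label → 1 first.
Ready: 3, 7 and 8. 3 has the earlier label → 3.
Ready: 2, 7 and 8. 2 has the earlier label → 2.
Now 7 and 8 have their prerequisites met. 7 has the earlier label, so 7 next.
5 now also ready, so the ready set is {5, 8}; 5 has the earlier label → 5.
Next only 8 has its prerequisites met → 8.
4 needed 8, now all done → 4.
That leaves 6 as the only ready step → 6.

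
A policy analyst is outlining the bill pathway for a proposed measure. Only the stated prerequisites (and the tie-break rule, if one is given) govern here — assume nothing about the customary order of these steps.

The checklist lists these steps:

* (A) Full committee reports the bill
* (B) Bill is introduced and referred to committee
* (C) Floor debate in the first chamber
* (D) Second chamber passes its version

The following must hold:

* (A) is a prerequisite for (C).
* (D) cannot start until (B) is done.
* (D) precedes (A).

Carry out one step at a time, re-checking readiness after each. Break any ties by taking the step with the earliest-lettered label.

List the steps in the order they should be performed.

(B) (D) (A) (C)

Only (B) has no prerequisites, so it is first.
That leaves (D) as the only ready step → (D).
(A) needed (D), now all done → (A).
(C) needed (A), now all done → (C).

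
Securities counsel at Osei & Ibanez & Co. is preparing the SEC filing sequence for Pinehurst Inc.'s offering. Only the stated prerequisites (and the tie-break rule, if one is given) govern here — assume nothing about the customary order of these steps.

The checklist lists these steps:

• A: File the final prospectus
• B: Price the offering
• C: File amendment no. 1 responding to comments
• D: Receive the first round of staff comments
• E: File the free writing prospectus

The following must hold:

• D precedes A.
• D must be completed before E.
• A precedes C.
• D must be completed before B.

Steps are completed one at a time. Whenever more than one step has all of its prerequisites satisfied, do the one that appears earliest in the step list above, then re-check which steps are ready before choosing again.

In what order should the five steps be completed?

D → A → B → C → E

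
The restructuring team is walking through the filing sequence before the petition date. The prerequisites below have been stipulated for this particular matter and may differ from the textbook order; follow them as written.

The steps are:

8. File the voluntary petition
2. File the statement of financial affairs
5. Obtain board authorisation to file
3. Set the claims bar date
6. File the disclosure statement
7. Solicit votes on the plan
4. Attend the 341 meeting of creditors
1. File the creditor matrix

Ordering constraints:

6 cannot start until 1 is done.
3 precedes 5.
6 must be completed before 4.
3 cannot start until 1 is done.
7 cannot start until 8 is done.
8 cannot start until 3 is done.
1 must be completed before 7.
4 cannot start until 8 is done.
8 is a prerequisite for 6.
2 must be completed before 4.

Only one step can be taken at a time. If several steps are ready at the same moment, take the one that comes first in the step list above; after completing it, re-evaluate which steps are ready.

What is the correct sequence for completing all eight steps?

2 1 3 8 5 6 7 4

Nothing is required for 2 and 1. 2 is listed earlier → 2 first.
1 is the only step now ready → 1.
That leaves 3 as the only ready step → 3.
Ready: 8 and 5. 8 is listed earlier → 8.
6 and 7 now also ready, so the ready set is {5, 6, 7}; 5 is listed earlier → 5.
Ready: 6 and 7. 6 is listed earlier → 6.
Ready: 7 and 4. 7 is listed earlier → 7.
4 is the only step now ready → 4.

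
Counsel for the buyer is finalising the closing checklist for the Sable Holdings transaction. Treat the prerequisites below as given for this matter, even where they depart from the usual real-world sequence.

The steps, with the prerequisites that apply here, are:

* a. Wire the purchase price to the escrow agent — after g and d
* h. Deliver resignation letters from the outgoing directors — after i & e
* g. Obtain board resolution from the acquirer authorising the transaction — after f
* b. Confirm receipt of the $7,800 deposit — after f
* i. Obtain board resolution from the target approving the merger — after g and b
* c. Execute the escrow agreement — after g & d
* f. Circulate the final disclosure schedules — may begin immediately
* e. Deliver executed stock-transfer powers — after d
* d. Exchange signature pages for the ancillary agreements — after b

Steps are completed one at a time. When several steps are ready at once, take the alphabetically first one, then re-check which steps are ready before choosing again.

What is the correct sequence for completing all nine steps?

f, b, d, e, g, a, c, i, h

f is the only step with nothing outstanding, so it goes first.
Ready: b and g. b has the earlier label → b.
d and g are both available; d has the earlier label → d.
e now also ready, so the ready set is {e, g}; e has the earlier label → e.
g needed f, now all done → g.
Now a, c and i have their prerequisites met. a has the earlier label, so a next.
c and i are both available; c has the earlier label → c.
i needed b and g, now all done → i.
h needed e and i, now all done → h.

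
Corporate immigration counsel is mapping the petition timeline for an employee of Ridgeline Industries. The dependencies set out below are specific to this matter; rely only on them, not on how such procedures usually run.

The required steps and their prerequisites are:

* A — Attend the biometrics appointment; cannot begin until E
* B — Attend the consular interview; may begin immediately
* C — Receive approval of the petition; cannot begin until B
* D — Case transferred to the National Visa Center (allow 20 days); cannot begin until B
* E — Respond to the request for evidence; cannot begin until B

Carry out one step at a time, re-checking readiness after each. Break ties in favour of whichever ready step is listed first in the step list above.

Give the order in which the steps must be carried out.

B is the only step with nothing outstanding, so it goes first.
C, D and E are all available; C is listed earlier → C.
Ready: D and E. D is listed earlier → D.
E needed B, now all done → E.
Next only A has its prerequisites met → A.

B → C → D → E → A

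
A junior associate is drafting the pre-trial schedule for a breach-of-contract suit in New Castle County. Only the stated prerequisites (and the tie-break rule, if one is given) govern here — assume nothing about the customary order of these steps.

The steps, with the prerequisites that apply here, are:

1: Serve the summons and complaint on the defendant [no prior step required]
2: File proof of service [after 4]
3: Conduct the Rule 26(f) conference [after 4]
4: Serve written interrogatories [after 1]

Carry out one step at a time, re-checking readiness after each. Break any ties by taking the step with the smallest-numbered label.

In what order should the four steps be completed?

1 → 4 → 2 → 3

Only 1 has no prerequisites, so it is first.
Next only 4 has its prerequisites met → 4.
Ready: 2 and 3. 2 has the earlier label → 2.
3 is the only step now ready → 3.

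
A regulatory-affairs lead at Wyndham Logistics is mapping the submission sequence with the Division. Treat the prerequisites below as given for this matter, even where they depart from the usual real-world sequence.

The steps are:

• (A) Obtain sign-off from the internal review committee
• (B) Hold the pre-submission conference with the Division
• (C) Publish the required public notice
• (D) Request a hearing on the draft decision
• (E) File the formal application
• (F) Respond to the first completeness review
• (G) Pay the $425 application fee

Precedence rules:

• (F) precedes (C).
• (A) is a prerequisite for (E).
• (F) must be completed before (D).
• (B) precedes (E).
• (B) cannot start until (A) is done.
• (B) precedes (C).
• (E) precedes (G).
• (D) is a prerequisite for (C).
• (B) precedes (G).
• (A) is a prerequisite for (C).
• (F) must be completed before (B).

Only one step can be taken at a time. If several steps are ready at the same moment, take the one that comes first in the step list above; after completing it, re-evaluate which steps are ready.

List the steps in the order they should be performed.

Nothing is required for (A) and (F). (A) is listed earlier → (A) first.
Next only (F) has its prerequisites met → (F).
Ready: (B) and (D). (B) is listed earlier → (B).
Ready: (D) and (E). (D) is listed earlier → (D).
(C) now also ready, so the ready set is {(C), (E)}; (C) is listed earlier → (C).
Next only (E) has its prerequisites met → (E).
That leaves (G) as the only ready step → (G).

(A) → (F) → (B) → (D) → (C) → (E) → (G)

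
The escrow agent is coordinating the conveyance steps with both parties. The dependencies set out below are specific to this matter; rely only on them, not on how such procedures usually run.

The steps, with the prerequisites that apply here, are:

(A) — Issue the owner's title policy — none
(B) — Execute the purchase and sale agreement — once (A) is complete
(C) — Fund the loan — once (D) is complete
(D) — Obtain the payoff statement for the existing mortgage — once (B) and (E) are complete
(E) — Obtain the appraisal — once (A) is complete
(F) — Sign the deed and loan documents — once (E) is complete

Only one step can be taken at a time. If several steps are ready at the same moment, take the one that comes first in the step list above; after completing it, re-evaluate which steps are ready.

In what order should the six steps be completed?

(A) has no prerequisites → (A) first.
Now (B) and (E) have their prerequisites met. (B) is listed earlier, so (B) next.
Next only (E) has its prerequisites met → (E).
Now (D) and (F) have their prerequisites met. (D) is listed earlier, so (D) next.
(C) and (F) are both available; (C) is listed earlier → (C).
(F) is the only step now ready → (F).

(A) → (B) → (E) → (D) → (C) → (F)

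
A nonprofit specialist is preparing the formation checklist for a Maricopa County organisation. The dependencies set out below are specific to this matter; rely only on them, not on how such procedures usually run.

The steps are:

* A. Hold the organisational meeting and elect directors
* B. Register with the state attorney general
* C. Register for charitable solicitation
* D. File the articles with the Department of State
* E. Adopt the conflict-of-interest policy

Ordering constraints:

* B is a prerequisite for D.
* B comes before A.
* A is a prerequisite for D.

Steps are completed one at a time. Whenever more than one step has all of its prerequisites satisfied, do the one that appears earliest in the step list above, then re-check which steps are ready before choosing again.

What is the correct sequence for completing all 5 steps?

Nothing is required for B, C and E. B is listed earlier → B first.
A, C and E are all available; A is listed earlier → A.
Ready: C, D and E. C is listed earlier → C.
Now D and E have their prerequisites met. D is listed earlier, so D next.
E is the only step now ready → E.

B, A, C, D, E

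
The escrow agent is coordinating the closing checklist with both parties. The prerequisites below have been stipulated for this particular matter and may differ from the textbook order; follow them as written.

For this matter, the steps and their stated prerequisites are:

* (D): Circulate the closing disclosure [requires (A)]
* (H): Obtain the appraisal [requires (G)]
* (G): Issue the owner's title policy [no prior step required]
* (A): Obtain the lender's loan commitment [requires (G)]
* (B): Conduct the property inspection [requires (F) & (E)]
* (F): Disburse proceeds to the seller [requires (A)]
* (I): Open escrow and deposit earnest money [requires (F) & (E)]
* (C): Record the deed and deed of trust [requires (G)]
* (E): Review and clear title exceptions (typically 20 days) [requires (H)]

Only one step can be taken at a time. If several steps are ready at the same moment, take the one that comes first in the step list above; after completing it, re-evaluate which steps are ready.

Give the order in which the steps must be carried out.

Only (G) has no prerequisites, so it is first.
(H), (A) and (C) are all available; (H) is listed earlier → (H).
Now (A), (C) and (E) have their prerequisites met. (A) is listed earlier, so (A) next.
Now (D), (F), (C) and (E) have their prerequisites met. (D) is listed earlier, so (D) next.
Now (F), (C) and (E) have their prerequisites met. (F) is listed earlier, so (F) next.
Ready: (C) and (E). (C) is listed earlier → (C).
(E) is the only step now ready → (E).
Now (B) and (I) have their prerequisites met. (B) is listed earlier, so (B) next.
That leaves (I) as the only ready step → (I).

(G) → (H) → (A) → (D) → (F) → (C) → (E) → (B) → (I)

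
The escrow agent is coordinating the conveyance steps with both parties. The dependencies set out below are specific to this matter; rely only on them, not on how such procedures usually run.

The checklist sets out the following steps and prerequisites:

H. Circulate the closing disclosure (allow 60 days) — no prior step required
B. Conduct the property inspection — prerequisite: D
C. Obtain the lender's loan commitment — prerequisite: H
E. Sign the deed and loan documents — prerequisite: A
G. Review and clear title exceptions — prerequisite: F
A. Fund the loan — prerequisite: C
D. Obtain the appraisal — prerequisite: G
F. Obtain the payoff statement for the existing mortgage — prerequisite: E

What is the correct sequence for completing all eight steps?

H is the only step with nothing outstanding, so it goes first.
Next only C has its prerequisites met → C.
A needed C, now all done → A.
That leaves E as the only ready step → E.
F is the only step now ready → F.
G is the only step now ready → G.
That leaves D as the only ready step → D.
That leaves B as the only ready step → B.

H → C → A → E → F → G → D → B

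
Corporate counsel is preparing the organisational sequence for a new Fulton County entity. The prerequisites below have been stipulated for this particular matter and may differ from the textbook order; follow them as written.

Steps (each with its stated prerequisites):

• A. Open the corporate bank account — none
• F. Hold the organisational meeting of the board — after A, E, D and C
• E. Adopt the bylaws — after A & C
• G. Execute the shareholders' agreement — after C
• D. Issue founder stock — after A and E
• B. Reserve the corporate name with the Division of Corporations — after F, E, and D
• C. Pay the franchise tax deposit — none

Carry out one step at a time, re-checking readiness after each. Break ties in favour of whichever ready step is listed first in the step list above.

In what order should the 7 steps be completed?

A, C, E, G, D, F, B

A and C have no prerequisites; A is listed earlier, so A is first.
That leaves C as the only ready step → C.
E and G are both available; E is listed earlier → E.
Now G and D have their prerequisites met. G is listed earlier, so G next.
D needed A and E, now all done → D.
F needed A, E, D and C, now all done → F.
B needed F, E and D, now all done → B.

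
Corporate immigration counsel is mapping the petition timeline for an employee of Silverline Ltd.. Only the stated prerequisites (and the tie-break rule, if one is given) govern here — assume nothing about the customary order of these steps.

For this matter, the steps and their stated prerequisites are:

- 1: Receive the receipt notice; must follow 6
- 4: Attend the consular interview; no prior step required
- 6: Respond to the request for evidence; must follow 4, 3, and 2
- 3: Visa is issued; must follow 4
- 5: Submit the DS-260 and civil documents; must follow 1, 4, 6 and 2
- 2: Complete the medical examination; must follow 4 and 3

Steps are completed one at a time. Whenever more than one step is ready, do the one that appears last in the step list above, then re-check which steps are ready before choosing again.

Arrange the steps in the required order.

4 3 2 6 1 5

4 is the only step with nothing outstanding, so it goes first.
3 needed 4, now all done → 3.
2 needed 3 and 4, now all done → 2.
6 needed 2, 3 and 4, now all done → 6.
Next only 1 has its prerequisites met → 1.
5 is the only step now ready → 5.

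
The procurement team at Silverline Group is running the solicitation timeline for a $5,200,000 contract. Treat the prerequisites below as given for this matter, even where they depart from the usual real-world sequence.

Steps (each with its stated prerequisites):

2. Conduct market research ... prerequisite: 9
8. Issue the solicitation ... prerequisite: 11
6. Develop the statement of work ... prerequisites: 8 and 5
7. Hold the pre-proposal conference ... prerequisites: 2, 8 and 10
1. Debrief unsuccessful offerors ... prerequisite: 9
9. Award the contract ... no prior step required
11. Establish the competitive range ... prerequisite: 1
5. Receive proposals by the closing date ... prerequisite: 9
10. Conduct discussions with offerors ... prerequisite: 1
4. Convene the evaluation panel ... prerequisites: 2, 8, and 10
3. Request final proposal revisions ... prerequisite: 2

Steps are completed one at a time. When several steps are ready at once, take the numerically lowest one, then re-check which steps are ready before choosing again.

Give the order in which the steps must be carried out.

9 has no prerequisites → 9 first.
Ready: 1, 2 and 5. 1 has the earlier label → 1.
2, 5, 10 and 11 are all available; 2 has the earlier label → 2.
Ready: 3, 5, 10 and 11. 3 has the earlier label → 3.
Now 5, 10 and 11 have their prerequisites met. 5 has the earlier label, so 5 next.
10 and 11 are both available; 10 has the earlier label → 10.
11 needed 1, now all done → 11.
8 needed 11, now all done → 8.
4, 6 and 7 are all available; 4 has the earlier label → 4.
Ready: 6 and 7. 6 has the earlier label → 6.
Next only 7 has its prerequisites met → 7.

9, 1, 2, 3, 5, 10, 11, 8, 4, 6, 7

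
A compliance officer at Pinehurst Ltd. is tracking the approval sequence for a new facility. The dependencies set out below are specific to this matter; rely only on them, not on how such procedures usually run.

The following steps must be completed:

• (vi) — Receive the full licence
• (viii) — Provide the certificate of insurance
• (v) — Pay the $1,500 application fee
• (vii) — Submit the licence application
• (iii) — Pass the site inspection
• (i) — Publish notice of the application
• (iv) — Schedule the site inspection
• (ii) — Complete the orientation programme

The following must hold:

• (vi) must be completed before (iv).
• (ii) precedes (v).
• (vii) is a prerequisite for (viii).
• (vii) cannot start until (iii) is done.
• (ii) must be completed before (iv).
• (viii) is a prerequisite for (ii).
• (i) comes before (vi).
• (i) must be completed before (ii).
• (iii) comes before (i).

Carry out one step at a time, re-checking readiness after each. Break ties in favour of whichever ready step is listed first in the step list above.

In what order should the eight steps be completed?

(iii) is the only step with nothing outstanding, so it goes first.
(vii) and (i) are both available; (vii) is listed earlier → (vii).
(viii) and (i) are both available; (viii) is listed earlier → (viii).
(i) is the only step now ready → (i).
(vi) and (ii) are both available; (vi) is listed earlier → (vi).
That leaves (ii) as the only ready step → (ii).
(v) and (iv) are both available; (v) is listed earlier → (v).
(iv) needed (vi) and (ii), now all done → (iv).

(iii), (vii), (viii), (i), (vi), (ii), (v), (iv)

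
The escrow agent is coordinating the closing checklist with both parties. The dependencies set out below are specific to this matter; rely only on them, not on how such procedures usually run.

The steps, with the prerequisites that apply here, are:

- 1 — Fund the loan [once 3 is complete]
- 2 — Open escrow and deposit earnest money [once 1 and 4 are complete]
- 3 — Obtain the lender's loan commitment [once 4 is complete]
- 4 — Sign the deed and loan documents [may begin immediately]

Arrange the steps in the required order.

4 is the only step with nothing outstanding, so it goes first.
That leaves 3 as the only ready step → 3.
1 needed 3, now all done → 1.
2 needed 1 and 4, now all done → 2.

4, 3, 1, 2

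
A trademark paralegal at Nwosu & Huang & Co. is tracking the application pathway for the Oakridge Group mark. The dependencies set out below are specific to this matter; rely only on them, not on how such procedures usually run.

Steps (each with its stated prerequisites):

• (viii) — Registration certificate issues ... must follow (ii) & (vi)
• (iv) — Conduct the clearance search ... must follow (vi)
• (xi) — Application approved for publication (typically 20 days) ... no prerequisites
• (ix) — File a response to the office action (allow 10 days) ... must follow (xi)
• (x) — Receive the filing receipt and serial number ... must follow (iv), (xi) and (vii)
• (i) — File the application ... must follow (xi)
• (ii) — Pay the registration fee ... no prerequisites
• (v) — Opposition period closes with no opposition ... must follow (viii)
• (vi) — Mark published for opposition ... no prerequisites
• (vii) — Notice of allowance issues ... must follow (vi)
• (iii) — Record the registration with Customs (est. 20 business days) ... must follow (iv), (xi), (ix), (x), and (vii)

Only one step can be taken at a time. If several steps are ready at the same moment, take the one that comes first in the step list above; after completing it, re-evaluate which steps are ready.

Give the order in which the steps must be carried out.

(xi) → (ix) → (i) → (ii) → (vi) → (viii) → (iv) → (v) → (vii) → (x) → (iii)

Nothing is required for (xi), (ii) and (vi). (xi) is listed earlier → (xi) first.
Now (ix), (i), (ii) and (vi) have their prerequisites met. (ix) is listed earlier, so (ix) next.
Now (i), (ii) and (vi) have their prerequisites met. (i) is listed earlier, so (i) next.
Now (ii) and (vi) have their prerequisites met. (ii) is listed earlier, so (ii) next.
Next only (vi) has its prerequisites met → (vi).
Now (viii), (iv) and (vii) have their prerequisites met. (viii) is listed earlier, so (viii) next.
(v) now also ready, so the ready set is {(iv), (v), (vii)}; (iv) is listed earlier → (iv).
Ready: (v) and (vii). (v) is listed earlier → (v).
(vii) is the only step now ready → (vii).
Next only (x) has its prerequisites met → (x).
(iii) is the only step now ready → (iii).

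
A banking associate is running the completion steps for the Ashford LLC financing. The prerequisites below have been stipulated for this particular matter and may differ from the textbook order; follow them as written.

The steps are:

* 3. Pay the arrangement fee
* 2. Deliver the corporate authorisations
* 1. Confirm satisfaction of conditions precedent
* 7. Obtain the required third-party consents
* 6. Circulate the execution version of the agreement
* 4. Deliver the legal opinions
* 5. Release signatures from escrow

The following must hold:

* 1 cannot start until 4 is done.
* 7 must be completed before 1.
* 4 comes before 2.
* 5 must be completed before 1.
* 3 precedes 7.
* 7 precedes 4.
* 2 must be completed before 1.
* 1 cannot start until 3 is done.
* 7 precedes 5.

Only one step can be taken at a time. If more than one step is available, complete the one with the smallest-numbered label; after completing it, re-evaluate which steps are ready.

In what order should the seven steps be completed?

3 and 6 have no prerequisites; 3 has the earlier label, so 3 is first.
6 and 7 are both available; 6 has the earlier label → 6.
7 needed 3, now all done → 7.
Now 4 and 5 have their prerequisites met. 4 has the earlier label, so 4 next.
2 now also ready, so the ready set is {2, 5}; 2 has the earlier label → 2.
Next only 5 has its prerequisites met → 5.
1 needed 2, 3, 4, 5 and 7, now all done → 1.

3, 6, 7, 4, 2, 5, 1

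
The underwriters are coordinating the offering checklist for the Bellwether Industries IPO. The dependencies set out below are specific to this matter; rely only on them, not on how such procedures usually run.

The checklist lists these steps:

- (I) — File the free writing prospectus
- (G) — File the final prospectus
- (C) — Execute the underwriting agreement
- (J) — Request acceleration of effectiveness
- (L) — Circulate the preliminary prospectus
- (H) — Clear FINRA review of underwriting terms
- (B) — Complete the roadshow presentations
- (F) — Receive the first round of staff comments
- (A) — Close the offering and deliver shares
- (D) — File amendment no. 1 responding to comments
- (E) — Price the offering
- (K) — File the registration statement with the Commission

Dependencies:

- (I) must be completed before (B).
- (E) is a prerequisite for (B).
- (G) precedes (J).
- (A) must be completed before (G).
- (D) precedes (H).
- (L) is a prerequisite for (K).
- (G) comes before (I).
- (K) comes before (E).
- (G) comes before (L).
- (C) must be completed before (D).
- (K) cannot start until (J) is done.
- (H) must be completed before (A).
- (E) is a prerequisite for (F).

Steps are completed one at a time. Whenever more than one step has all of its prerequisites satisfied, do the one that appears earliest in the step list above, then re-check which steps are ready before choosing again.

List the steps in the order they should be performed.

Only (C) has no prerequisites, so it is first.
(D) needed (C), now all done → (D).
(H) needed (D), now all done → (H).
Next only (A) has its prerequisites met → (A).
(G) needed (A), now all done → (G).
Now (I), (J) and (L) have their prerequisites met. (I) is listed earlier, so (I) next.
Now (J) and (L) have their prerequisites met. (J) is listed earlier, so (J) next.
(L) needed (G), now all done → (L).
That leaves (K) as the only ready step → (K).
(E) needed (K), now all done → (E).
Now (B) and (F) have their prerequisites met. (B) is listed earlier, so (B) next.
That leaves (F) as the only ready step → (F).

(C), (D), (H), (A), (G), (I), (J), (L), (K), (E), (B), (F)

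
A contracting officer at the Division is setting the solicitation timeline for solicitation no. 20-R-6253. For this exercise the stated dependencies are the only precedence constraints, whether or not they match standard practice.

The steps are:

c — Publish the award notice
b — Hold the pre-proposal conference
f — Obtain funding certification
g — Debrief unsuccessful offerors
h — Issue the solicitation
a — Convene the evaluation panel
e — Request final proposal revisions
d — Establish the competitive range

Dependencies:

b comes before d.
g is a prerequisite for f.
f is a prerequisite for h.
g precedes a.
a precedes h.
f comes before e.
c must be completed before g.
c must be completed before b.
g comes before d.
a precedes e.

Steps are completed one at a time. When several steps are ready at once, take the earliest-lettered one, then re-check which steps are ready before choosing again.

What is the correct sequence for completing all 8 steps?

c b g a d f e h

c has no prerequisites → c first.
Ready: b and g. b has the earlier label → b.
That leaves g as the only ready step → g.
a, d and f are all available; a has the earlier label → a.
d and f are both available; d has the earlier label → d.
f needed g, now all done → f.
e and h are both available; e has the earlier label → e.
h is the only step now ready → h.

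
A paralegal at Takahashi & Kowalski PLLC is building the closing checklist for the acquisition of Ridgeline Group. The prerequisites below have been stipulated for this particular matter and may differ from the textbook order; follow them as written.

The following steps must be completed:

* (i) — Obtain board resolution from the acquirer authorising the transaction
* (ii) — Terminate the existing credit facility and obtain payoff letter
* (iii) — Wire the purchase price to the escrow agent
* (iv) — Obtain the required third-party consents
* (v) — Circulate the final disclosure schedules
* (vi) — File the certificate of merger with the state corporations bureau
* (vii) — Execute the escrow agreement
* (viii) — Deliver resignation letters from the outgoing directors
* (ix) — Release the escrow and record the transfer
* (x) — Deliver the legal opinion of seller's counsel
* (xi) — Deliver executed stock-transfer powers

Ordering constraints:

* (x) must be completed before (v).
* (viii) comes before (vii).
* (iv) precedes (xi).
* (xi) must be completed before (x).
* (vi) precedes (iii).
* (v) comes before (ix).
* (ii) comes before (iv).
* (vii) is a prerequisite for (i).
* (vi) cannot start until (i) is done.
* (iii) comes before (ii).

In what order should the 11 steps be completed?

(viii) → (vii) → (i) → (vi) → (iii) → (ii) → (iv) → (xi) → (x) → (v) → (ix)

Only (viii) has no prerequisites, so it is first.
That leaves (vii) as the only ready step → (vii).
(i) is the only step now ready → (i).
(vi) is the only step now ready → (vi).
(iii) needed (vi), now all done → (iii).
(ii) needed (iii), now all done → (ii).
(iv) needed (ii), now all done → (iv).
(xi) needed (iv), now all done → (xi).
(x) needed (xi), now all done → (x).
Next only (v) has its prerequisites met → (v).
(ix) needed (v), now all done → (ix).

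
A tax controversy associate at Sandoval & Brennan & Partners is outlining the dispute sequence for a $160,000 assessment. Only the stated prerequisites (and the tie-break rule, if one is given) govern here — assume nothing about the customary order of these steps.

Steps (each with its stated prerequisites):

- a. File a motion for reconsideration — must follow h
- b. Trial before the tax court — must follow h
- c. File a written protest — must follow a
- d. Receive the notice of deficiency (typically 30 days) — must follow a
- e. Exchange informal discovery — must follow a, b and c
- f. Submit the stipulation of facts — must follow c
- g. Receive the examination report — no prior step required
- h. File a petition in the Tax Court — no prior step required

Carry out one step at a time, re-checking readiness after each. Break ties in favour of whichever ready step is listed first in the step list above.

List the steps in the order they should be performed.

g and h have no prerequisites; g is listed earlier, so g is first.
h is the only step now ready → h.
Ready: a and b. a is listed earlier → a.
Ready: b, c and d. b is listed earlier → b.
Now c and d have their prerequisites met. c is listed earlier, so c next.
d, e and f are all available; d is listed earlier → d.
Now e and f have their prerequisites met. e is listed earlier, so e next.
f needed c, now all done → f.

g, h, a, b, c, d, e, f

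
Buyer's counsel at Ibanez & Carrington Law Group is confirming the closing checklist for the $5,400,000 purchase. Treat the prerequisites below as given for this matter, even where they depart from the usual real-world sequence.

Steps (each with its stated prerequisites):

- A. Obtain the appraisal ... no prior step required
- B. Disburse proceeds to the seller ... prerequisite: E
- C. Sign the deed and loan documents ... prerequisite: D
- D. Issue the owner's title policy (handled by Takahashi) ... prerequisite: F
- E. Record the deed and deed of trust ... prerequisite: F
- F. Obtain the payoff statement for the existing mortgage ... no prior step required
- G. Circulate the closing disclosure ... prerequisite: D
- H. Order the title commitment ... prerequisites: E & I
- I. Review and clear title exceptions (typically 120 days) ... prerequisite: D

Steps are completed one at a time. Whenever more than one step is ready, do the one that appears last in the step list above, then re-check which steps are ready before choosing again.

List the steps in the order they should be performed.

F → E → D → I → H → G → C → B → A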